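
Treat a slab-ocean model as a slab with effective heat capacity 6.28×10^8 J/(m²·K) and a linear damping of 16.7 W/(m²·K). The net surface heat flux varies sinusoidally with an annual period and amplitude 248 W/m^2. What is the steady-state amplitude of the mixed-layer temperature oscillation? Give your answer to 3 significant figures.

1.96 K

Areal heat capacity C = 6.28×10^8 J/(m²·K) (given).
Angular frequency ω = 2π / T = 2π / 3.15×10^7 s = 1.99×10^-7 s⁻¹.
√((Cω)² + λ²) = √((125)² + 16.7²) = 126 W/(m²·K).
Amplitude A = F₀ / √((Cω)²+λ²) = 248 / 126 = 1.96 K.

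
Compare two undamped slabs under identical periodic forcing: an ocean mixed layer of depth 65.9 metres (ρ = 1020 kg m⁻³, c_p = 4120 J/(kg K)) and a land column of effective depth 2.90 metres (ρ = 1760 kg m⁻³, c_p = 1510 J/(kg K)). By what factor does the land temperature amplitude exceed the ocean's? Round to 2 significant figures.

36

C_ocean = 1020 × 4120 × 65.9 = 2.77×10^8 J/(m²·K).
C_land = 1760 × 1510 × 2.90 = 7.71×10^6 J/(m²·K).
Undamped amplitude ∝ 1/C, so A_land/A_ocean = C_ocean/C_land = 35.9.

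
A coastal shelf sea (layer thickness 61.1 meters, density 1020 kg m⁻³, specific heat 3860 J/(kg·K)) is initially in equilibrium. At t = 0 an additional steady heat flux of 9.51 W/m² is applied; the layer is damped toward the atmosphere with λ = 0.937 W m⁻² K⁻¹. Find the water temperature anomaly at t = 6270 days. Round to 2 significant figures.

8.9 K

Areal heat capacity C = ρ c_p D = 1020 × 3860 × 61.1 = 2.41×10^8 J/(m^2 K).
τ = C / λ = 2.41×10^8 / 0.937 = 2.57×10^8 s.
Equilibrium anomaly ΔT_eq = F / λ = 9.51 / 0.937 = 10.1 K.
t = 6270 days = 5.42×10^8 s, so t/τ = 2.11.
ΔT(t) = ΔT_eq (1 − e^(−t/τ)) = 10.1 × (1 − e^−2.11) = 8.92 K.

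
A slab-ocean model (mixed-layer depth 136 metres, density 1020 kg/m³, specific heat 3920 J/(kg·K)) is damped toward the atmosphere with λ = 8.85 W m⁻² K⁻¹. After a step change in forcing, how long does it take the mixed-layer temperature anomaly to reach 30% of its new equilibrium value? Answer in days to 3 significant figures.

254 days

Areal heat capacity C = ρ c_p D = 1020 × 3920 × 136 = 5.44×10^8 J/(m²·K).
τ = C / λ = 5.44×10^8 / 8.85 = 6.14×10^7 s.
Fraction reached: 1 − e^(−t/τ) = 0.30 ⇒ t = −τ ln(1 − 0.30) = τ × 0.357.
t = 2.19×10^7 s = 254 days.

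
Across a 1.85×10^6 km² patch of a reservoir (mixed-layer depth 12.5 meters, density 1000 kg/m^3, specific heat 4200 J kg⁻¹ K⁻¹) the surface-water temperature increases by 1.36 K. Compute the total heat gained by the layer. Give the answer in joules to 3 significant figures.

1.32×10^20 J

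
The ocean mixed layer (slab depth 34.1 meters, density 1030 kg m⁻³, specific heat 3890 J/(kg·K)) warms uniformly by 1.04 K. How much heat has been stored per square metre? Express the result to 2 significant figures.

Areal heat capacity C = ρ c_p D = 1030 × 3890 × 34.1 = 1.37×10^8 J m⁻² K⁻¹.
ΔQ = C ΔT = 1.37×10^8 × 1.04 = 1.42×10^8 J/m².

1.4×10^8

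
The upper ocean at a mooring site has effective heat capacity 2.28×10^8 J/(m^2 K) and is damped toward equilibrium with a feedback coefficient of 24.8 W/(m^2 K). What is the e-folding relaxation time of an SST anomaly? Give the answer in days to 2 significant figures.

Areal heat capacity C = 2.28×10^8 J/(m^2 K) (given).
Relaxation time τ = C / λ = 2.28×10^8 / 24.8 = 9.19×10^6 s.
In days: 9.19×10^6 s / (86400 s/day) = 106 days.

110 days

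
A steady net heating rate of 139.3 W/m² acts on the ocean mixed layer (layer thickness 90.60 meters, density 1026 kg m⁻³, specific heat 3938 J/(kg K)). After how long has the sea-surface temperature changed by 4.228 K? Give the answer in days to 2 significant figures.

Areal heat capacity C = ρ c_p D = 1026 × 3938 × 90.60 = 3.66×10^8 J m⁻² K⁻¹.
Time required: Δt = C ΔT / F = 3.66×10^8 × 4.228 / 139.3 = 1.11×10^7 s.
In days: 1.11×10^7 s / (86400 s/day) = 129 days.

130 days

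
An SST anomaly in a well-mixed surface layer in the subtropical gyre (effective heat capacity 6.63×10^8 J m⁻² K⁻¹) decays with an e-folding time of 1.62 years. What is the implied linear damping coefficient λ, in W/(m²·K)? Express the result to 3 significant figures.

13.0

Areal heat capacity C = 6.63×10^8 J m⁻² K⁻¹ (given).
τ = 1.62 years = 5.11×10^7 s.
λ = C / τ = 6.63×10^8 / 5.11×10^7 = 13.0 W/(m²·K).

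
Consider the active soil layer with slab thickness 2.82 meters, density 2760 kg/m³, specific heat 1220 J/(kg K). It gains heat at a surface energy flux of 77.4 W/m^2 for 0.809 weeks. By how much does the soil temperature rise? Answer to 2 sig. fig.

Areal heat capacity C = ρ c_p D = 2760 × 1220 × 2.82 = 9.50×10^6 J/(m^2 K).
Net heat input Q = F Δt = 77.4 × (0.809 weeks × 6.048×10^5 s/week) = 3.79×10^7 J/m².
ΔT = Q / C = 3.79×10^7 / 9.50×10^6 = 3.99 K.

4.0 K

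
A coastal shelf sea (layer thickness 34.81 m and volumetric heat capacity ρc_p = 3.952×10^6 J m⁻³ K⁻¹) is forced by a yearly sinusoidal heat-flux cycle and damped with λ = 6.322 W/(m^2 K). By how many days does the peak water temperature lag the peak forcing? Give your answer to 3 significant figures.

78.1 days

Areal heat capacity C = ρc_p × D = 3.952×10^6 × 34.81 = 1.38×10^8 J/(m²·K).
ω = 2π / 3.15×10^7 s = 1.99×10^-7 s⁻¹.
Phase lag φ = arctan(Cω/λ) = arctan(27.4/6.322) = 1.34 rad.
Time lag = φ / ω = 1.34 / 1.99×10^-7 = 6.75×10^6 s = 78.1 days.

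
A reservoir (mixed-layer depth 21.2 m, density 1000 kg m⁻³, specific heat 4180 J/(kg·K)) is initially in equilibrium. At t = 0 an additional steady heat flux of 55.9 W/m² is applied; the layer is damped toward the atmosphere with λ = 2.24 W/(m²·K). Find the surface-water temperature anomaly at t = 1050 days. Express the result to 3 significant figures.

Areal heat capacity C = ρ c_p D = 1000 × 4180 × 21.2 = 8.86×10^7 J/(m^2 K).
τ = C / λ = 8.86×10^7 / 2.24 = 3.96×10^7 s.
Equilibrium anomaly ΔT_eq = F / λ = 55.9 / 2.24 = 25.0 K.
t = 1050 days = 9.07×10^7 s, so t/τ = 2.29.
ΔT(t) = ΔT_eq (1 − e^(−t/τ)) = 25.0 × (1 − e^−2.29) = 22.4 K.

22.4 K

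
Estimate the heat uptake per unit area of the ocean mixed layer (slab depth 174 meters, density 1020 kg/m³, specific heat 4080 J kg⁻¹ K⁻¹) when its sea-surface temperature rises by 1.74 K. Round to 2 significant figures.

Areal heat capacity C = ρ c_p D = 1020 × 4080 × 174 = 7.24×10^8 J/(m²·K).
ΔQ = C ΔT = 7.24×10^8 × 1.74 = 1.26×10^9 J/m².

1.3×10^9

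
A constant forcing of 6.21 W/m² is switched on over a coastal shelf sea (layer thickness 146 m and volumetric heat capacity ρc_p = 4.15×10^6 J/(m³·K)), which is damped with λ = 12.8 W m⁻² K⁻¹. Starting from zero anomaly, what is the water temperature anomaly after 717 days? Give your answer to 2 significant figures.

Areal heat capacity C = ρc_p × D = 4.15×10^6 × 146 = 6.06×10^8 J m⁻² K⁻¹.
τ = C / λ = 6.06×10^8 / 12.8 = 4.73×10^7 s.
Equilibrium anomaly ΔT_eq = F / λ = 6.21 / 12.8 = 0.485 K.
t = 717 days = 6.19×10^7 s, so t/τ = 1.31.
ΔT(t) = ΔT_eq (1 − e^(−t/τ)) = 0.485 × (1 − e^−1.31) = 0.354 K.

0.35 K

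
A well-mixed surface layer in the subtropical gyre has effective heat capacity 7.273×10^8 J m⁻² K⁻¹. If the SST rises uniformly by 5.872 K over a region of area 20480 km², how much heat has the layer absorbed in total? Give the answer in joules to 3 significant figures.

Areal heat capacity C = 7.273×10^8 J m⁻² K⁻¹ (given).
Heat per unit area: q = C ΔT = 7.27×10^8 × 5.872 = 4.27×10^9 J/m².
Total heat: Q = q × A = 4.27×10^9 × (20480 × 10⁶ m²) = 8.75×10^19 J.

8.75×10^19 J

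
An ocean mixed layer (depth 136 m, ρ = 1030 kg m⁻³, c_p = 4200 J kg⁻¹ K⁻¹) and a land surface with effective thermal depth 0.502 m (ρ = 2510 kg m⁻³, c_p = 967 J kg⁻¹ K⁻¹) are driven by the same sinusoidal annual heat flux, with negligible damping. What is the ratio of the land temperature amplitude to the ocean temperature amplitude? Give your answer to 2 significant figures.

C_ocean = 1030 × 4200 × 136 = 5.88×10^8 J/(m²·K).
C_land = 2510 × 967 × 0.502 = 1.22×10^6 J/(m²·K).
Undamped amplitude ∝ 1/C, so A_land/A_ocean = C_ocean/C_land = 483.

480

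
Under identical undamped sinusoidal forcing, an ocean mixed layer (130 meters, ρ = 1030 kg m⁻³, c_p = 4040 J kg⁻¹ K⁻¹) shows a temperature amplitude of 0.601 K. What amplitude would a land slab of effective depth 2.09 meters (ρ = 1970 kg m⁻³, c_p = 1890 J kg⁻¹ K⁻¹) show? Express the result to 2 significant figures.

C_ocean = 5.41×10^8 J/(m²·K); C_land = 7.78×10^6 J/(m²·K).
A ∝ 1/C ⇒ A_land = A_ocean × C_ocean/C_land = 0.601 × 69.5 = 41.8 K.

42 K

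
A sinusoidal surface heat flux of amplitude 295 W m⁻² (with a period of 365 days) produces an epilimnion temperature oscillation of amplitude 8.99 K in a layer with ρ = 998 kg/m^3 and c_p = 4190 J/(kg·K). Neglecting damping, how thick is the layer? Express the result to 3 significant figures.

39.4 m

ω = 2π / 3.15×10^7 s = 1.99×10^-7 s⁻¹.
Required C = F₀ / (A ω) = 295 / (8.99 × 1.99×10^-7) = 1.65×10^8 J/(m²·K).
D = C / (ρ c_p) = 1.65×10^8 / (998 × 4190) = 39.4 m.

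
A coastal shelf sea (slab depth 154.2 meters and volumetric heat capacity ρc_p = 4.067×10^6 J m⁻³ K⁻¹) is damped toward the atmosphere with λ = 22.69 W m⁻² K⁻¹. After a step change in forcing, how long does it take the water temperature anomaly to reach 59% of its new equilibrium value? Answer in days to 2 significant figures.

290 days

Areal heat capacity C = ρc_p × D = 4.067×10^6 × 154.2 = 6.27×10^8 J m⁻² K⁻¹.
τ = C / λ = 6.27×10^8 / 22.69 = 2.76×10^7 s.
Fraction reached: 1 − e^(−t/τ) = 0.59 ⇒ t = −τ ln(1 − 0.59) = τ × 0.892.
t = 2.46×10^7 s = 285 days.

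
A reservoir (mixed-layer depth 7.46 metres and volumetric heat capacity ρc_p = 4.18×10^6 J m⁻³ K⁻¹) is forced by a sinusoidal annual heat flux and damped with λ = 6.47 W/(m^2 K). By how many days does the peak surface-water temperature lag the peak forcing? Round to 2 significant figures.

Areal heat capacity C = ρc_p × D = 4.18×10^6 × 7.46 = 3.12×10^7 J/(m^2 K).
ω = 2π / 3.15×10^7 s = 1.99×10^-7 s⁻¹.
Phase lag φ = arctan(Cω/λ) = arctan(6.21/6.47) = 0.765 rad.
Time lag = φ / ω = 0.765 / 1.99×10^-7 = 3.84×10^6 s = 44.4 days.

44 days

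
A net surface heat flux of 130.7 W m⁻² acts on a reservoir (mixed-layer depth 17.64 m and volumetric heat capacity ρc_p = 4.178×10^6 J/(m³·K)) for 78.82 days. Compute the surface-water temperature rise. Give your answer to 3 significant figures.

Areal heat capacity C = ρc_p × D = 4.178×10^6 × 17.64 = 7.37×10^7 J/(m²·K).
Net heat input Q = F Δt = 130.7 × (78.82 days × 86400 s/day) = 8.90×10^8 J/m².
ΔT = Q / C = 8.90×10^8 / 7.37×10^7 = 12.1 K.

12.1 K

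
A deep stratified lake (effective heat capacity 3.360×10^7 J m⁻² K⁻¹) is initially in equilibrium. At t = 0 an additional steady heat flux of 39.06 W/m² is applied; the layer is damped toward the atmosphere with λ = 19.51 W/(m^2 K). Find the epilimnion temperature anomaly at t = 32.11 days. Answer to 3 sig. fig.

1.60 K

Areal heat capacity C = 3.360×10^7 J m⁻² K⁻¹ (given).
τ = C / λ = 3.36×10^7 / 19.51 = 1.72×10^6 s.
Equilibrium anomaly ΔT_eq = F / λ = 39.06 / 19.51 = 2.00 K.
t = 32.11 days = 2.77×10^6 s, so t/τ = 1.61.
ΔT(t) = ΔT_eq (1 − e^(−t/τ)) = 2.00 × (1 − e^−1.61) = 1.60 K.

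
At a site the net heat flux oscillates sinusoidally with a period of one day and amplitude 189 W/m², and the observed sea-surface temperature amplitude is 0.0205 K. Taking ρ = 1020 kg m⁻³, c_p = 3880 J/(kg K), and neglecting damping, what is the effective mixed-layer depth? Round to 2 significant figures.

32 m

ω = 2π / 86400 s = 7.27×10^-5 s⁻¹.
Required C = F₀ / (A ω) = 189 / (0.0205 × 7.27×10^-5) = 1.27×10^8 J/(m²·K).
D = C / (ρ c_p) = 1.27×10^8 / (1020 × 3880) = 32.0 m.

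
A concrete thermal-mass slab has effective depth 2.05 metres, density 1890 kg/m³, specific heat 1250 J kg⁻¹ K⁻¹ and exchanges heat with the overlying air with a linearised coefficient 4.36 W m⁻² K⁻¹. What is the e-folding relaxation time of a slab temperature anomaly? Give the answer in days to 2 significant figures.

13 days

Areal heat capacity C = ρ c_p D = 1890 × 1250 × 2.05 = 4.84×10^6 J/(m²·K).
Relaxation time τ = C / λ = 4.84×10^6 / 4.36 = 1.11×10^6 s.
In days: 1.11×10^6 s / (86400 s/day) = 12.9 days.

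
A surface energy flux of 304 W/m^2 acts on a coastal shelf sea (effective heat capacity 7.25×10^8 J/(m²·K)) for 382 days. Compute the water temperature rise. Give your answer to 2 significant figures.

Areal heat capacity C = 7.25×10^8 J/(m²·K) (given).
Net heat input Q = F Δt = 304 × (382 days × 86400 s/day) = 1.00×10^10 J/m².
ΔT = Q / C = 1.00×10^10 / 7.25×10^8 = 13.8 K.

14 K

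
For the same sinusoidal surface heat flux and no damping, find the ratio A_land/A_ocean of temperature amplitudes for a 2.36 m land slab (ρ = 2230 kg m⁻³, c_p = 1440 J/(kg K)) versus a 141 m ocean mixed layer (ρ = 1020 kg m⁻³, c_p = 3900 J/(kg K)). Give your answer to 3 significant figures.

C_ocean = 1020 × 3900 × 141 = 5.61×10^8 J/(m²·K).
C_land = 2230 × 1440 × 2.36 = 7.58×10^6 J/(m²·K).
Undamped amplitude ∝ 1/C, so A_land/A_ocean = C_ocean/C_land = 74.0.

74.0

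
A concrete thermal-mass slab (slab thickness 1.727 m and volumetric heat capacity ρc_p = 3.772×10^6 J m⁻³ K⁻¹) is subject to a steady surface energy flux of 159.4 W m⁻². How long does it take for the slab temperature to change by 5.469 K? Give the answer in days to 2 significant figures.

2.6 days

Areal heat capacity C = ρc_p × D = 3.772×10^6 × 1.727 = 6.51×10^6 J/(m²·K).
Time required: Δt = C ΔT / F = 6.51×10^6 × 5.469 / 159.4 = 2.24×10^5 s.
In days: 2.24×10^5 s / (86400 s/day) = 2.59 days.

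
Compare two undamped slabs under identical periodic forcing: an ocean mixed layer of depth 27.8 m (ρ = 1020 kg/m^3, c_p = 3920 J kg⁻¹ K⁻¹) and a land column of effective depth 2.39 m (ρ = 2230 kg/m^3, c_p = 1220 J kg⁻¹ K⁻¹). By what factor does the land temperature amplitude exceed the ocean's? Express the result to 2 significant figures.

C_ocean = 1020 × 3920 × 27.8 = 1.11×10^8 J/(m²·K).
C_land = 2230 × 1220 × 2.39 = 6.50×10^6 J/(m²·K).
Undamped amplitude ∝ 1/C, so A_land/A_ocean = C_ocean/C_land = 17.1.

17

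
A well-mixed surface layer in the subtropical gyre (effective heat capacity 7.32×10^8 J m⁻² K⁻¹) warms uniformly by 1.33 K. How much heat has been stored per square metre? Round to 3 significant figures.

9.74×10^8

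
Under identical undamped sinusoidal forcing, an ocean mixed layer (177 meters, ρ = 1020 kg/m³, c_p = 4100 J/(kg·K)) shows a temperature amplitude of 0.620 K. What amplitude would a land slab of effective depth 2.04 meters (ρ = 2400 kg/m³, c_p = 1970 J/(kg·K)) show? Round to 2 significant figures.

C_ocean = 7.40×10^8 J/(m²·K); C_land = 9.65×10^6 J/(m²·K).
A ∝ 1/C ⇒ A_land = A_ocean × C_ocean/C_land = 0.620 × 76.7 = 47.6 K.

48 K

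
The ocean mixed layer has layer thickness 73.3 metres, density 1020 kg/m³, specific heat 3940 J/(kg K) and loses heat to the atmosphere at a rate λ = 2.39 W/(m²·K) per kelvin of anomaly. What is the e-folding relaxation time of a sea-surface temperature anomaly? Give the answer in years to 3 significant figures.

Areal heat capacity C = ρ c_p D = 1020 × 3940 × 73.3 = 2.95×10^8 J m⁻² K⁻¹.
Relaxation time τ = C / λ = 2.95×10^8 / 2.39 = 1.23×10^8 s.
In years: 1.23×10^8 s / (3.156×10^7 s/year) = 3.91 years.

3.91 years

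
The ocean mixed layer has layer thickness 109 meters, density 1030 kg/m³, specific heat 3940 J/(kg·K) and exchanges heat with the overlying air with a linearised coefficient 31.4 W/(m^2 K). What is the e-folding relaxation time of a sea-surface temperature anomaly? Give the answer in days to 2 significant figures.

160 days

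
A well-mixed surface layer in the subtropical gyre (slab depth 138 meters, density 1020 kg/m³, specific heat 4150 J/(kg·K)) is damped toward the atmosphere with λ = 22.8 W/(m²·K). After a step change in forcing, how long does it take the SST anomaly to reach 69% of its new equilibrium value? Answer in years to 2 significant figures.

Areal heat capacity C = ρ c_p D = 1020 × 4150 × 138 = 5.84×10^8 J/(m^2 K).
τ = C / λ = 5.84×10^8 / 22.8 = 2.56×10^7 s.
Fraction reached: 1 − e^(−t/τ) = 0.69 ⇒ t = −τ ln(1 − 0.69) = τ × 1.17.
t = 3.00×10^7 s = 0.951 years.

0.95 years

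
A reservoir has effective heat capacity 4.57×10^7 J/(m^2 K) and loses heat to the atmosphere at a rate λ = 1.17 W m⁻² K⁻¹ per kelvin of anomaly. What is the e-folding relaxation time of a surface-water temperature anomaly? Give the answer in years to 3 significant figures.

1.24 years

Areal heat capacity C = 4.57×10^7 J/(m^2 K) (given).
Relaxation time τ = C / λ = 4.57×10^7 / 1.17 = 3.91×10^7 s.
In years: 3.91×10^7 s / (3.156×10^7 s/year) = 1.24 years.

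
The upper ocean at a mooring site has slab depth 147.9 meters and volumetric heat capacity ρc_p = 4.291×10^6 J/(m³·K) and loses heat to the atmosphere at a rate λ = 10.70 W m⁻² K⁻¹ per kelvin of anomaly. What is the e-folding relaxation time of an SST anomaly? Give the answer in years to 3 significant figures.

1.88 years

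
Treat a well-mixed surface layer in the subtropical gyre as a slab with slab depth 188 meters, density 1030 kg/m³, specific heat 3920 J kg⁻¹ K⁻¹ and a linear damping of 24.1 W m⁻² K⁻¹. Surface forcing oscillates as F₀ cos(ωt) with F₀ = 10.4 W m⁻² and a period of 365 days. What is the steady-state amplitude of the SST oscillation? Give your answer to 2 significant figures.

Areal heat capacity C = ρ c_p D = 1030 × 3920 × 188 = 7.59×10^8 J m⁻² K⁻¹.
Angular frequency ω = 2π / T = 2π / 3.15×10^7 s = 1.99×10^-7 s⁻¹.
√((Cω)² + λ²) = √((151)² + 24.1²) = 153 W/(m²·K).
Amplitude A = F₀ / √((Cω)²+λ²) = 10.4 / 153 = 0.0679 K.

0.068 K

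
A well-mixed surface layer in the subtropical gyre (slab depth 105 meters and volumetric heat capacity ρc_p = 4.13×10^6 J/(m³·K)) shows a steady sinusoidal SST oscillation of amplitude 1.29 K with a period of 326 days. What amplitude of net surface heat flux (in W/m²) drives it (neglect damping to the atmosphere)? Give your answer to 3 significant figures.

Areal heat capacity C = ρc_p × D = 4.13×10^6 × 105 = 4.34×10^8 J/(m^2 K).
ω = 2π / 2.82×10^7 s = 2.23×10^-7 s⁻¹.
Cω = 4.34×10^8 × 2.23×10^-7 = 96.7 W/(m²·K).
F₀ = A × Cω = 1.29 × 96.7 = 125 W/m².

125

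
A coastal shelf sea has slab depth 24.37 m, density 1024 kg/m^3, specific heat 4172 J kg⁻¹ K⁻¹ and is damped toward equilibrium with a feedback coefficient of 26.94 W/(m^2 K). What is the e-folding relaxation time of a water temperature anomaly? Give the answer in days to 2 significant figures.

Areal heat capacity C = ρ c_p D = 1024 × 4172 × 24.37 = 1.04×10^8 J/(m²·K).
Relaxation time τ = C / λ = 1.04×10^8 / 26.94 = 3.86×10^6 s.
In days: 3.86×10^6 s / (86400 s/day) = 44.7 days.

45 days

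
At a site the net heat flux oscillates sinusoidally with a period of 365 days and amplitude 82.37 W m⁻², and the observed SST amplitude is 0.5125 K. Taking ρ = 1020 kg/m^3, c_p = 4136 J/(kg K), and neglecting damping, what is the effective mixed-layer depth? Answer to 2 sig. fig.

ω = 2π / 3.15×10^7 s = 1.99×10^-7 s⁻¹.
Required C = F₀ / (A ω) = 82.37 / (0.5125 × 1.99×10^-7) = 8.07×10^8 J/(m²·K).
D = C / (ρ c_p) = 8.07×10^8 / (1020 × 4136) = 191 m.

190 m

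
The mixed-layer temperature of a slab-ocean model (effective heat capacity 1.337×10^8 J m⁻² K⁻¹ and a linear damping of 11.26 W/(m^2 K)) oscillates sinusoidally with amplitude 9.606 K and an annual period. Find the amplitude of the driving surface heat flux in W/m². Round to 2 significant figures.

280

Areal heat capacity C = 1.337×10^8 J m⁻² K⁻¹ (given).
ω = 2π / 3.15×10^7 s = 1.99×10^-7 s⁻¹.
√((Cω)² + λ²) = √((26.6)² + 11.26²) = 28.9 W/(m²·K).
F₀ = A × √((Cω)²+λ²) = 9.606 × 28.9 = 278 W/m².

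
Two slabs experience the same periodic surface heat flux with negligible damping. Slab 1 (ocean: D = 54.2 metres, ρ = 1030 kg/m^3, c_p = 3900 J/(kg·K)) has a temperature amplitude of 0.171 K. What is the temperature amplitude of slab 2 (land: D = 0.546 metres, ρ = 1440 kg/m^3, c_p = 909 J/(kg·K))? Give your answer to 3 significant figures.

C_ocean = 2.18×10^8 J/(m²·K); C_land = 7.15×10^5 J/(m²·K).
A ∝ 1/C ⇒ A_land = A_ocean × C_ocean/C_land = 0.171 × 305 = 52.1 K.

52.1 K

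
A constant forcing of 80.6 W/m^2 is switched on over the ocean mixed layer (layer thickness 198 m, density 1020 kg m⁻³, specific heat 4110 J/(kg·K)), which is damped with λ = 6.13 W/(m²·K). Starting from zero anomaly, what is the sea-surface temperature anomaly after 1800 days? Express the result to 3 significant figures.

8.98 K

Areal heat capacity C = ρ c_p D = 1020 × 4110 × 198 = 8.30×10^8 J/(m²·K).
τ = C / λ = 8.30×10^8 / 6.13 = 1.35×10^8 s.
Equilibrium anomaly ΔT_eq = F / λ = 80.6 / 6.13 = 13.1 K.
t = 1800 days = 1.56×10^8 s, so t/τ = 1.15.
ΔT(t) = ΔT_eq (1 − e^(−t/τ)) = 13.1 × (1 − e^−1.15) = 8.98 K.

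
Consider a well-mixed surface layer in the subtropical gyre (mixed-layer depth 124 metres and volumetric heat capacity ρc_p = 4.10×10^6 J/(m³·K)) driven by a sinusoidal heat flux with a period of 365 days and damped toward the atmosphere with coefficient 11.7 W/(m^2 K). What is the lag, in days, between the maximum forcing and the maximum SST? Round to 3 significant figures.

84.6 days

Areal heat capacity C = ρc_p × D = 4.10×10^6 × 124 = 5.08×10^8 J m⁻² K⁻¹.
ω = 2π / 3.15×10^7 s = 1.99×10^-7 s⁻¹.
Phase lag φ = arctan(Cω/λ) = arctan(101/11.7) = 1.46 rad.
Time lag = φ / ω = 1.46 / 1.99×10^-7 = 7.31×10^6 s = 84.6 days.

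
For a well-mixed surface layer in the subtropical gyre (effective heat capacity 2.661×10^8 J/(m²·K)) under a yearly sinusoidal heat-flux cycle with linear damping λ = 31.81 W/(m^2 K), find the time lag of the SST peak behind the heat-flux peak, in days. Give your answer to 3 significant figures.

Areal heat capacity C = 2.661×10^8 J/(m²·K) (given).
ω = 2π / 3.15×10^7 s = 1.99×10^-7 s⁻¹.
Phase lag φ = arctan(Cω/λ) = arctan(53.0/31.81) = 1.03 rad.
Time lag = φ / ω = 1.03 / 1.99×10^-7 = 5.17×10^6 s = 59.9 days.

59.9 days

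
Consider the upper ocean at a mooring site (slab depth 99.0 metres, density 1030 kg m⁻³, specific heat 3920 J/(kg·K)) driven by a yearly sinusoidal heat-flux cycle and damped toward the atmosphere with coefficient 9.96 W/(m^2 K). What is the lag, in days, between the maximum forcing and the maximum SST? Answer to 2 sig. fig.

Areal heat capacity C = ρ c_p D = 1030 × 3920 × 99.0 = 4.00×10^8 J/(m²·K).
ω = 2π / 3.15×10^7 s = 1.99×10^-7 s⁻¹.
Phase lag φ = arctan(Cω/λ) = arctan(79.6/9.96) = 1.45 rad.
Time lag = φ / ω = 1.45 / 1.99×10^-7 = 7.26×10^6 s = 84.0 days.

84 days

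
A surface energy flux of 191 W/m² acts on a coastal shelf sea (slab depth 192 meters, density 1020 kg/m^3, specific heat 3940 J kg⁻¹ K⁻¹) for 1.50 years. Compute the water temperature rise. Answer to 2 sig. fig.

Areal heat capacity C = ρ c_p D = 1020 × 3940 × 192 = 7.72×10^8 J m⁻² K⁻¹.
Net heat input Q = F Δt = 191 × (1.50 years × 3.156×10^7 s/year) = 9.04×10^9 J/m².
ΔT = Q / C = 9.04×10^9 / 7.72×10^8 = 11.7 K.

12 K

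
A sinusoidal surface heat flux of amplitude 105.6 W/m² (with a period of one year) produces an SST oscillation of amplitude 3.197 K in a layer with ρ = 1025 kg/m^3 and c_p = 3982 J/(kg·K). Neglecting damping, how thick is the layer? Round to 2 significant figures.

41 m

ω = 2π / 3.15×10^7 s = 1.99×10^-7 s⁻¹.
Required C = F₀ / (A ω) = 105.6 / (3.197 × 1.99×10^-7) = 1.66×10^8 J/(m²·K).
D = C / (ρ c_p) = 1.66×10^8 / (1025 × 3982) = 40.6 m.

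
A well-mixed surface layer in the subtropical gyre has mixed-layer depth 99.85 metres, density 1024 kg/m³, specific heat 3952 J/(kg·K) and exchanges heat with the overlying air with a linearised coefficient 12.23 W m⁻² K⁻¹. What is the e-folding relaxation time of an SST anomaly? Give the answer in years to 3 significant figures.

Areal heat capacity C = ρ c_p D = 1024 × 3952 × 99.85 = 4.04×10^8 J m⁻² K⁻¹.
Relaxation time τ = C / λ = 4.04×10^8 / 12.23 = 3.30×10^7 s.
In years: 3.30×10^7 s / (3.156×10^7 s/year) = 1.05 years.

1.05 years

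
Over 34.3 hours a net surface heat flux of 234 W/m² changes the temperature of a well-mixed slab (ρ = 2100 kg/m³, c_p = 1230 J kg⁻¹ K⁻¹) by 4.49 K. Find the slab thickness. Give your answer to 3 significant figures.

Heat input Q = F Δt = 234 × 1.23×10^5 s = 2.89×10^7 J/m².
Required areal heat capacity C = Q / ΔT = 6.44×10^6 J/(m²·K).
Depth D = C / (ρ c_p) = 6.44×10^6 / (2100 × 1230) = 2.49 m.

2.49 m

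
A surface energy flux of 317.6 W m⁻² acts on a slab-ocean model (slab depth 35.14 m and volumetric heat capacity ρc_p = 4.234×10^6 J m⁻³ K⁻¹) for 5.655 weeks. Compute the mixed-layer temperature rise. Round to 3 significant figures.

7.30 K

Areal heat capacity C = ρc_p × D = 4.234×10^6 × 35.14 = 1.49×10^8 J/(m^2 K).
Net heat input Q = F Δt = 317.6 × (5.655 weeks × 6.048×10^5 s/week) = 1.09×10^9 J/m².
ΔT = Q / C = 1.09×10^9 / 1.49×10^8 = 7.30 K.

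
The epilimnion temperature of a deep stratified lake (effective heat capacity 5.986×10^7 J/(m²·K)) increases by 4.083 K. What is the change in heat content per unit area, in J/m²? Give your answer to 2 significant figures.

Areal heat capacity C = 5.986×10^7 J/(m²·K) (given).
ΔQ = C ΔT = 5.99×10^7 × 4.083 = 2.44×10^8 J/m².

2.4×10^8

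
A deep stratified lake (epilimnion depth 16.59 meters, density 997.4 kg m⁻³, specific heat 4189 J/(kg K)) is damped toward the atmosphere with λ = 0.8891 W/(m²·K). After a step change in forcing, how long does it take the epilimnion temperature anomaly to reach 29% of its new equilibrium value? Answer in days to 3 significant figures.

309 days

Areal heat capacity C = ρ c_p D = 997.4 × 4189 × 16.59 = 6.93×10^7 J/(m^2 K).
τ = C / λ = 6.93×10^7 / 0.8891 = 7.80×10^7 s.
Fraction reached: 1 − e^(−t/τ) = 0.29 ⇒ t = −τ ln(1 − 0.29) = τ × 0.342.
t = 2.67×10^7 s = 309 days.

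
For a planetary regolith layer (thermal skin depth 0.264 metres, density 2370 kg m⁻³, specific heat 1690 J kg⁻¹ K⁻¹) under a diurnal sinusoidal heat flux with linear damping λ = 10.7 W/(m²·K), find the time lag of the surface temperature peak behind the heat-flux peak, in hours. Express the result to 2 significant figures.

Areal heat capacity C = ρ c_p D = 2370 × 1690 × 0.264 = 1.06×10^6 J/(m^2 K).
ω = 2π / 86400 s = 7.27×10^-5 s⁻¹.
Phase lag φ = arctan(Cω/λ) = arctan(76.9/10.7) = 1.43 rad.
Time lag = φ / ω = 1.43 / 7.27×10^-5 = 19700 s = 5.47 hours.

5.5 hours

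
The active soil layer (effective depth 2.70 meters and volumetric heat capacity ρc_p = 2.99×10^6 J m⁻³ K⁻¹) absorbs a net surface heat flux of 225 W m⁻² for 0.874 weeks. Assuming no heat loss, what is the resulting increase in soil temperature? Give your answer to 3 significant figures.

Areal heat capacity C = ρc_p × D = 2.99×10^6 × 2.70 = 8.07×10^6 J/(m²·K).
Net heat input Q = F Δt = 225 × (0.874 weeks × 6.048×10^5 s/week) = 1.19×10^8 J/m².
ΔT = Q / C = 1.19×10^8 / 8.07×10^6 = 14.7 K.

14.7 K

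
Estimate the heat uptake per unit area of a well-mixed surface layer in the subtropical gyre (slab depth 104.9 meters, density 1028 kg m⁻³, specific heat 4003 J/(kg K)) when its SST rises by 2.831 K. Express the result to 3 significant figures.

1.22×10^9

Areal heat capacity C = ρ c_p D = 1028 × 4003 × 104.9 = 4.32×10^8 J/(m²·K).
ΔQ = C ΔT = 4.32×10^8 × 2.831 = 1.22×10^9 J/m².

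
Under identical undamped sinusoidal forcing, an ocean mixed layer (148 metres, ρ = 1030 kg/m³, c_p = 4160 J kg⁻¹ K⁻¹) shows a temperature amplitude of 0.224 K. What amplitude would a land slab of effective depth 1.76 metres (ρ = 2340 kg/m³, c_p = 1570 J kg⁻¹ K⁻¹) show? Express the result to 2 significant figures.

C_ocean = 6.34×10^8 J/(m²·K); C_land = 6.47×10^6 J/(m²·K).
A ∝ 1/C ⇒ A_land = A_ocean × C_ocean/C_land = 0.224 × 98.1 = 22.0 K.

22 K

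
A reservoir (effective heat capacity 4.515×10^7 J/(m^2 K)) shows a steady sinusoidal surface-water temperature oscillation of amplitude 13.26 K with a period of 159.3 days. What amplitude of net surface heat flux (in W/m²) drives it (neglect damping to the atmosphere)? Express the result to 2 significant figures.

Areal heat capacity C = 4.515×10^7 J/(m^2 K) (given).
ω = 2π / 1.38×10^7 s = 4.57×10^-7 s⁻¹.
Cω = 4.52×10^7 × 4.57×10^-7 = 20.6 W/(m²·K).
F₀ = A × Cω = 13.26 × 20.6 = 273 W/m².

270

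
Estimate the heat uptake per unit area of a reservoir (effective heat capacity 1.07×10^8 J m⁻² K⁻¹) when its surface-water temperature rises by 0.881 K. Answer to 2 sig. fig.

9.4×10^7

Areal heat capacity C = 1.07×10^8 J m⁻² K⁻¹ (given).
ΔQ = C ΔT = 1.07×10^8 × 0.881 = 9.43×10^7 J/m².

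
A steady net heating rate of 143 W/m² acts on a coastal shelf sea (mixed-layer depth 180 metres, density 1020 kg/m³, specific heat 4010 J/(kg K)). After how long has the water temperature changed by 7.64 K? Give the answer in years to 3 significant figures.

Areal heat capacity C = ρ c_p D = 1020 × 4010 × 180 = 7.36×10^8 J/(m^2 K).
Time required: Δt = C ΔT / F = 7.36×10^8 × 7.64 / 143 = 3.93×10^7 s.
In years: 3.93×10^7 s / (3.156×10^7 s/year) = 1.25 years.

1.25 years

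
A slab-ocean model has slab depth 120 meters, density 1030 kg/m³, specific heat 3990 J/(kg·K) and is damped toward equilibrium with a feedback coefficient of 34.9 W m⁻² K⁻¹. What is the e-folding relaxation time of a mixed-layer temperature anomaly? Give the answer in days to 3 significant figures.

Areal heat capacity C = ρ c_p D = 1030 × 3990 × 120 = 4.93×10^8 J m⁻² K⁻¹.
Relaxation time τ = C / λ = 4.93×10^8 / 34.9 = 1.41×10^7 s.
In days: 1.41×10^7 s / (86400 s/day) = 164 days.

164 days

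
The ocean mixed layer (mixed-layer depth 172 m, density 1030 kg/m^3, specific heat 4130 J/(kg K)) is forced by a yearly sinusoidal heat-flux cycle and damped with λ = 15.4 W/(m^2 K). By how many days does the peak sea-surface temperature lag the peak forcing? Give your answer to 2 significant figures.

85 days

Areal heat capacity C = ρ c_p D = 1030 × 4130 × 172 = 7.32×10^8 J/(m^2 K).
ω = 2π / 3.15×10^7 s = 1.99×10^-7 s⁻¹.
Phase lag φ = arctan(Cω/λ) = arctan(146/15.4) = 1.47 rad.
Time lag = φ / ω = 1.47 / 1.99×10^-7 = 7.36×10^6 s = 85.1 days.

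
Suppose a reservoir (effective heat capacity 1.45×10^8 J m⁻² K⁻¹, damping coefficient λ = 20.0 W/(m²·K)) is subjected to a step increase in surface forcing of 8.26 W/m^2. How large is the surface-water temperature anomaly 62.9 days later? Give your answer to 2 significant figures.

0.22 K

Areal heat capacity C = 1.45×10^8 J m⁻² K⁻¹ (given).
τ = C / λ = 1.45×10^8 / 20.0 = 7.25×10^6 s.
Equilibrium anomaly ΔT_eq = F / λ = 8.26 / 20.0 = 0.413 K.
t = 62.9 days = 5.43×10^6 s, so t/τ = 0.750.
ΔT(t) = ΔT_eq (1 − e^(−t/τ)) = 0.413 × (1 − e^−0.750) = 0.218 K.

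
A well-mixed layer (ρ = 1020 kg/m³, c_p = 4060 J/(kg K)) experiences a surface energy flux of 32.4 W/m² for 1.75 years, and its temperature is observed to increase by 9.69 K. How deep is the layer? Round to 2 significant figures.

Heat input Q = F Δt = 32.4 × 5.52×10^7 s = 1.79×10^9 J/m².
Required areal heat capacity C = Q / ΔT = 1.85×10^8 J/(m²·K).
Depth D = C / (ρ c_p) = 1.85×10^8 / (1020 × 4060) = 44.6 m.

45 m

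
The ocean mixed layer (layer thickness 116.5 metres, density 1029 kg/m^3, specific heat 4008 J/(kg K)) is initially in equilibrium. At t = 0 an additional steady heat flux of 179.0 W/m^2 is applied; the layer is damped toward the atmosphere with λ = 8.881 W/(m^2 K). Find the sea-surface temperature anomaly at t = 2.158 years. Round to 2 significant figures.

14 K

Areal heat capacity C = ρ c_p D = 1029 × 4008 × 116.5 = 4.80×10^8 J/(m^2 K).
τ = C / λ = 4.80×10^8 / 8.881 = 5.41×10^7 s.
Equilibrium anomaly ΔT_eq = F / λ = 179.0 / 8.881 = 20.2 K.
t = 2.158 years = 6.81×10^7 s, so t/τ = 1.26.
ΔT(t) = ΔT_eq (1 − e^(−t/τ)) = 20.2 × (1 − e^−1.26) = 14.4 K.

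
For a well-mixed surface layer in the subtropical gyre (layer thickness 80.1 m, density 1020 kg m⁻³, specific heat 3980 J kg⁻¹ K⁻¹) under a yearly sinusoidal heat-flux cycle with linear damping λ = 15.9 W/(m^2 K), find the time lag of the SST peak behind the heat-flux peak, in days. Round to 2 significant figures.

Areal heat capacity C = ρ c_p D = 1020 × 3980 × 80.1 = 3.25×10^8 J/(m^2 K).
ω = 2π / 3.15×10^7 s = 1.99×10^-7 s⁻¹.
Phase lag φ = arctan(Cω/λ) = arctan(64.8/15.9) = 1.33 rad.
Time lag = φ / ω = 1.33 / 1.99×10^-7 = 6.68×10^6 s = 77.3 days.

77 days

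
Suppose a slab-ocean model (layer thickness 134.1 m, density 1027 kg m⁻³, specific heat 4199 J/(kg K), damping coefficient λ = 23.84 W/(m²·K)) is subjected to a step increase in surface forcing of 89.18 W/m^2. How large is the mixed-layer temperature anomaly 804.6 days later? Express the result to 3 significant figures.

3.53 K

Areal heat capacity C = ρ c_p D = 1027 × 4199 × 134.1 = 5.78×10^8 J m⁻² K⁻¹.
τ = C / λ = 5.78×10^8 / 23.84 = 2.43×10^7 s.
Equilibrium anomaly ΔT_eq = F / λ = 89.18 / 23.84 = 3.74 K.
t = 804.6 days = 6.95×10^7 s, so t/τ = 2.87.
ΔT(t) = ΔT_eq (1 − e^(−t/τ)) = 3.74 × (1 − e^−2.87) = 3.53 K.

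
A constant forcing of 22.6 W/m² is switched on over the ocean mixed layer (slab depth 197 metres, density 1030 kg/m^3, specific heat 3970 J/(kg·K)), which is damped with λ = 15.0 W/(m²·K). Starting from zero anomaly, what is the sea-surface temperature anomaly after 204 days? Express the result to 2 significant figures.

0.42 K

Areal heat capacity C = ρ c_p D = 1030 × 3970 × 197 = 8.06×10^8 J/(m^2 K).
τ = C / λ = 8.06×10^8 / 15.0 = 5.37×10^7 s.
Equilibrium anomaly ΔT_eq = F / λ = 22.6 / 15.0 = 1.51 K.
t = 204 days = 1.76×10^7 s, so t/τ = 0.328.
ΔT(t) = ΔT_eq (1 − e^(−t/τ)) = 1.51 × (1 − e^−0.328) = 0.422 K.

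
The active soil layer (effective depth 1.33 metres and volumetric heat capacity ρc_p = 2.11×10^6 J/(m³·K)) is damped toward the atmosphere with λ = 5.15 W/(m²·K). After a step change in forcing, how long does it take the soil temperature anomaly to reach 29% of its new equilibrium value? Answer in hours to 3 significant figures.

51.8 hours

Areal heat capacity C = ρc_p × D = 2.11×10^6 × 1.33 = 2.81×10^6 J/(m^2 K).
τ = C / λ = 2.81×10^6 / 5.15 = 5.45×10^5 s.
Fraction reached: 1 − e^(−t/τ) = 0.29 ⇒ t = −τ ln(1 − 0.29) = τ × 0.342.
t = 1.87×10^5 s = 51.8 hours.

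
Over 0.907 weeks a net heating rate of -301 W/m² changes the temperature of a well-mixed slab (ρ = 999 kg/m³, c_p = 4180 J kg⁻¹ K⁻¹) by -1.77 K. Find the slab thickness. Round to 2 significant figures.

Heat input Q = F Δt = -301 × 5.49×10^5 s = -1.65×10^8 J/m².
Required areal heat capacity C = Q / ΔT = 9.33×10^7 J/(m²·K).
Depth D = C / (ρ c_p) = 9.33×10^7 / (999 × 4180) = 22.3 m.

22 m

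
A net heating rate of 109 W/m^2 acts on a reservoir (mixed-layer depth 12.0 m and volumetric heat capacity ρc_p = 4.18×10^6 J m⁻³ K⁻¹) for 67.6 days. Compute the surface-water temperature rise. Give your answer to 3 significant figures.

12.7 K

Areal heat capacity C = ρc_p × D = 4.18×10^6 × 12.0 = 5.02×10^7 J m⁻² K⁻¹.
Net heat input Q = F Δt = 109 × (67.6 days × 86400 s/day) = 6.37×10^8 J/m².
ΔT = Q / C = 6.37×10^8 / 5.02×10^7 = 12.7 K.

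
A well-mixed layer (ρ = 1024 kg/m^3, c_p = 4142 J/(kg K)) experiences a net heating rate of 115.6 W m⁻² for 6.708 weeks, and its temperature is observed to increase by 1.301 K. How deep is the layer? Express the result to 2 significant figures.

85 m

Heat input Q = F Δt = 115.6 × 4.06×10^6 s = 4.69×10^8 J/m².
Required areal heat capacity C = Q / ΔT = 3.60×10^8 J/(m²·K).
Depth D = C / (ρ c_p) = 3.60×10^8 / (1024 × 4142) = 85.0 m.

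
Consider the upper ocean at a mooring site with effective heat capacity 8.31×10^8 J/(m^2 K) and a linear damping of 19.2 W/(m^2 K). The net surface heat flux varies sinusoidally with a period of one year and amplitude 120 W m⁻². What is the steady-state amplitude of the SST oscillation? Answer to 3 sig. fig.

0.720 K

Areal heat capacity C = 8.31×10^8 J/(m^2 K) (given).
Angular frequency ω = 2π / T = 2π / 3.15×10^7 s = 1.99×10^-7 s⁻¹.
√((Cω)² + λ²) = √((166)² + 19.2²) = 167 W/(m²·K).
Amplitude A = F₀ / √((Cω)²+λ²) = 120 / 167 = 0.720 K.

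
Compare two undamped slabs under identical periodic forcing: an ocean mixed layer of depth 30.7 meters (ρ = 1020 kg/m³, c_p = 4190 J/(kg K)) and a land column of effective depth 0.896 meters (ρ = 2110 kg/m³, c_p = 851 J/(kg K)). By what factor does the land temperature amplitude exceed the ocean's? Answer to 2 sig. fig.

82

C_ocean = 1020 × 4190 × 30.7 = 1.31×10^8 J/(m²·K).
C_land = 2110 × 851 × 0.896 = 1.61×10^6 J/(m²·K).
Undamped amplitude ∝ 1/C, so A_land/A_ocean = C_ocean/C_land = 81.6.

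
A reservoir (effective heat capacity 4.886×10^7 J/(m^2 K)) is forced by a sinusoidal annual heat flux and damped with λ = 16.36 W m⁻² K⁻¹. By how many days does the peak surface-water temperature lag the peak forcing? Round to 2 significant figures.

31 days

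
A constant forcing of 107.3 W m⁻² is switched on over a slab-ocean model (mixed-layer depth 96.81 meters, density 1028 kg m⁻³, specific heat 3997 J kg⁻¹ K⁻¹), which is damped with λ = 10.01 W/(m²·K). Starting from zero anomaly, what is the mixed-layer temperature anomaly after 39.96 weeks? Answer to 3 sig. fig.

4.88 K

Areal heat capacity C = ρ c_p D = 1028 × 3997 × 96.81 = 3.98×10^8 J/(m^2 K).
τ = C / λ = 3.98×10^8 / 10.01 = 3.97×10^7 s.
Equilibrium anomaly ΔT_eq = F / λ = 107.3 / 10.01 = 10.7 K.
t = 39.96 weeks = 2.42×10^7 s, so t/τ = 0.608.
ΔT(t) = ΔT_eq (1 − e^(−t/τ)) = 10.7 × (1 − e^−0.608) = 4.88 K.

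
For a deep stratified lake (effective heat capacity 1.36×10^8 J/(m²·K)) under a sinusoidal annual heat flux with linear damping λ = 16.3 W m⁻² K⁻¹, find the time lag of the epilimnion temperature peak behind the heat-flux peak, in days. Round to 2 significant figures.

60 days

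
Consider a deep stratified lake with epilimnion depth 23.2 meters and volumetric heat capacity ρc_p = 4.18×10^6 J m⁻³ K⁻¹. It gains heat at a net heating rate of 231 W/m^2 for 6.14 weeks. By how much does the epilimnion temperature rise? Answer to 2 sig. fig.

8.8 K

Areal heat capacity C = ρc_p × D = 4.18×10^6 × 23.2 = 9.70×10^7 J/(m^2 K).
Net heat input Q = F Δt = 231 × (6.14 weeks × 6.048×10^5 s/week) = 8.58×10^8 J/m².
ΔT = Q / C = 8.58×10^8 / 9.70×10^7 = 8.85 K.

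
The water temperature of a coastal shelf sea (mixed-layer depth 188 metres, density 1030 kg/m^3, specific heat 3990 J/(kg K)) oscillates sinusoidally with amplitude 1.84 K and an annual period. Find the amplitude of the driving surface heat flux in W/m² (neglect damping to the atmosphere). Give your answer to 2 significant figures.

Areal heat capacity C = ρ c_p D = 1030 × 3990 × 188 = 7.73×10^8 J/(m^2 K).
ω = 2π / 3.15×10^7 s = 1.99×10^-7 s⁻¹.
Cω = 7.73×10^8 × 1.99×10^-7 = 154 W/(m²·K).
F₀ = A × Cω = 1.84 × 154 = 283 W/m².

280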